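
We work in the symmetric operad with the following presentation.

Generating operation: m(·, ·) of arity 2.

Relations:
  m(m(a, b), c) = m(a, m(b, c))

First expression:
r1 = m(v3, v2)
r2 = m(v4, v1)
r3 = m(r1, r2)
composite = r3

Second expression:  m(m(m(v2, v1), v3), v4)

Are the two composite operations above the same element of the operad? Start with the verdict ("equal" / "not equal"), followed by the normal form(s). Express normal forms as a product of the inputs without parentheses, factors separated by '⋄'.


not equal — first v3 ⋄ v2 ⋄ v4 ⋄ v1, second v2 ⋄ v1 ⋄ v3 ⋄ v4

The first expression reduces to v3 ⋄ v2 ⋄ v4 ⋄ v1
The second expression reduces to v2 ⋄ v1 ⋄ v3 ⋄ v4
The forms do not match — not equal.


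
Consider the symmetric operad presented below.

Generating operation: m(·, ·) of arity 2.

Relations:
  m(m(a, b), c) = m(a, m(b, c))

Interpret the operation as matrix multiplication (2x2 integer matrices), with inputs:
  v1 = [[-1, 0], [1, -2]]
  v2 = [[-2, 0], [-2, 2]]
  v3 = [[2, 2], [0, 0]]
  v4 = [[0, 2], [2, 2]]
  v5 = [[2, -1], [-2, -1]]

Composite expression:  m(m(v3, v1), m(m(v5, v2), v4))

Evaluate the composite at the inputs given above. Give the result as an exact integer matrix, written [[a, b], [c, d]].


[[16, -32], [0, 0]]


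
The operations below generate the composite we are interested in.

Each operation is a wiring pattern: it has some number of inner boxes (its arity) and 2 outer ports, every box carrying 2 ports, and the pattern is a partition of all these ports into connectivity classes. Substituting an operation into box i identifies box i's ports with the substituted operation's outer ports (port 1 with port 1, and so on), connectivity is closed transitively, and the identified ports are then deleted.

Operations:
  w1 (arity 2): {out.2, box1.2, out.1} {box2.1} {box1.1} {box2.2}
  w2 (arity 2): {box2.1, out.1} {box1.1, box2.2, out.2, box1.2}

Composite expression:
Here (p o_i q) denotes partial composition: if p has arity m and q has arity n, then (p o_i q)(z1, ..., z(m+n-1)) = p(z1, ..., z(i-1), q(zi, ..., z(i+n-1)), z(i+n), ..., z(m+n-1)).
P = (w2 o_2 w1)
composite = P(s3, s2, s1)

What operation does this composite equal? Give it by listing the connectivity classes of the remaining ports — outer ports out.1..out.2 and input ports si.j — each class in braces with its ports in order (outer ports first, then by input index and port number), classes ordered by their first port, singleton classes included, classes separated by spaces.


{out.1, out.2, s2.2, s3.1, s3.2} {s1.1} {s1.2} {s2.1}

Connectivity passes through glued w2-boundaries; trace each wire chain.
composing w1 on (s2, s1), with out.j its own outer ports: {out.1, out.2, s2.2} {s1.1} {s1.2} {s2.1}
composing w2 on (s3, s2, s1), with out.j its own outer ports: {out.1, out.2, s2.2, s3.1, s3.2} {s1.1} {s1.2} {s2.1}


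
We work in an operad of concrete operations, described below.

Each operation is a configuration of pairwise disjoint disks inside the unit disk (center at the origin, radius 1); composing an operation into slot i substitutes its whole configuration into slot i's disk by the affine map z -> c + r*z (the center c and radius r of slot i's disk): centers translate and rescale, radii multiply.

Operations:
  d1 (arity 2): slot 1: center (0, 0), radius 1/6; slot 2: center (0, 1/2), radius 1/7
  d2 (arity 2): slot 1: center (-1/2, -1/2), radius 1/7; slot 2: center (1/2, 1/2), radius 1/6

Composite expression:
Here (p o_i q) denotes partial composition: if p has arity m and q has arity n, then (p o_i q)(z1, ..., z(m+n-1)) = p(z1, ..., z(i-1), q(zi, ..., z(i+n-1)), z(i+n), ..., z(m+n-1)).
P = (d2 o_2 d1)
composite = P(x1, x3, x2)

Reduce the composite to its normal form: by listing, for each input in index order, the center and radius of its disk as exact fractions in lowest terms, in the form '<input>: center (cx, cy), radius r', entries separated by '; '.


x1: center (-1/2, -1/2), radius 1/7; x2: center (1/2, 7/12), radius 1/42; x3: center (1/2, 1/2), radius 1/36


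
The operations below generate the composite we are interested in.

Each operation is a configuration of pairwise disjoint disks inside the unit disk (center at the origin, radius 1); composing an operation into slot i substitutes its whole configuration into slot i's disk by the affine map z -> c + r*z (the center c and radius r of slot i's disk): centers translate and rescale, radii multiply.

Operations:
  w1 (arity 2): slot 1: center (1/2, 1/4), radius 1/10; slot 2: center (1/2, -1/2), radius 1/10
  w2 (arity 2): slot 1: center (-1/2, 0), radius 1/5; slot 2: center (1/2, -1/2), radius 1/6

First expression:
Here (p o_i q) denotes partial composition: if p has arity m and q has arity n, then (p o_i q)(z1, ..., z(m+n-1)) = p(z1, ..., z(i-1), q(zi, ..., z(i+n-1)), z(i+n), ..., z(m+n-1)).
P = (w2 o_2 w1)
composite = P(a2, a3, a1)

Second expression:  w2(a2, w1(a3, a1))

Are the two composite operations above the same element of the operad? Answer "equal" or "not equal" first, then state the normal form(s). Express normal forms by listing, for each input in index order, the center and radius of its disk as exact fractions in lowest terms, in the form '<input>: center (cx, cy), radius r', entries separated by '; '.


equal; the common form is a1: center (7/12, -7/12), radius 1/60; a2: center (-1/2, 0), radius 1/5; a3: center (7/12, -11/24), radius 1/60

In normal form, the first expression is a1: center (7/12, -7/12), radius 1/60; a2: center (-1/2, 0), radius 1/5; a3: center (7/12, -11/24), radius 1/60
In normal form, the second expression is a1: center (7/12, -7/12), radius 1/60; a2: center (-1/2, 0), radius 1/5; a3: center (7/12, -11/24), radius 1/60
The forms coincide; equal.


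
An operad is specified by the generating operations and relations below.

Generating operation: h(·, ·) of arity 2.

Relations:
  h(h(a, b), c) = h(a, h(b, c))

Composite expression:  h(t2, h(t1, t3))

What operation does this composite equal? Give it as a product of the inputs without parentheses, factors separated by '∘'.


The h-tree's shape is irrelevant; the t-reading-order decides.
h(t1, t3) unparenthesizes to t1 ∘ t3
h(t2, h(t1, t3)) unparenthesizes to t2 ∘ t1 ∘ t3

t2 ∘ t1 ∘ t3


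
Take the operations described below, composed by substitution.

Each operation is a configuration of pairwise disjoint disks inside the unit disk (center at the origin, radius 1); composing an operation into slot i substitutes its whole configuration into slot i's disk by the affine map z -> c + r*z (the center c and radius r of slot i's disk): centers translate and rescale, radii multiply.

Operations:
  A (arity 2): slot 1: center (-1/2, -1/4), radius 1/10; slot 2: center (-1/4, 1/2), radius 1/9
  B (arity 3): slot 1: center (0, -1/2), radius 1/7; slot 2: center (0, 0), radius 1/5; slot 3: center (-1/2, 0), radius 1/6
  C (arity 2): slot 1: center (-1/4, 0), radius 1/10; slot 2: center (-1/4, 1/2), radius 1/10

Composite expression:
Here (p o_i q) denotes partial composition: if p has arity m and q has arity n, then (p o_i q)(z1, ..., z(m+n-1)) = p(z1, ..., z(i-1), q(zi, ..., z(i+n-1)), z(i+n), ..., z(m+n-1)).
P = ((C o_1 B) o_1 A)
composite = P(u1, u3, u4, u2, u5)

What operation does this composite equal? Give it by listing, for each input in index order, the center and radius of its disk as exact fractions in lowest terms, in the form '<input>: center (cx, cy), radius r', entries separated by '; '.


u1: center (-9/35, -3/56), radius 1/700; u2: center (-3/10, 0), radius 1/60; u3: center (-71/280, -3/70), radius 1/630; u4: center (-1/4, 0), radius 1/50; u5: center (-1/4, 1/2), radius 1/10

Below C, radii multiply path by path; the u-disk centers shift.
input u1: composing its 3 substitution steps yields center (-9/35, -3/56), radius 1/700
input u3: composing its 3 substitution steps yields center (-71/280, -3/70), radius 1/630
input u4: composing its 2 substitution steps yields center (-1/4, 0), radius 1/50
input u2: composing its 2 substitution steps yields center (-3/10, 0), radius 1/60
input u5: composing its 1 substitution step yields center (-1/4, 1/2), radius 1/10


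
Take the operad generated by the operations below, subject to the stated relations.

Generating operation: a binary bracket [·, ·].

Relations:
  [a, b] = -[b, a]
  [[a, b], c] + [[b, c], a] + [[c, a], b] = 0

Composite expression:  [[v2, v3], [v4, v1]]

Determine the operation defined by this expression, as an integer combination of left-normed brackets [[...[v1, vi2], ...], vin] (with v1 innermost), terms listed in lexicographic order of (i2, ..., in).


Skip Jacobi rewriting: expand, keep v1-initial words, read off terms.
Composite bracket: [[v2, v3], [v4, v1]]
Applying ab - ba throughout gives 8 signed words (2^3 = 8).
Collect the words opening with v1:
  the word v1v4v2v3 carries sign +1 and contributes +[[[v1, v4], v2], v3]
  the word v1v4v3v2 carries sign -1 and contributes -[[[v1, v4], v3], v2]

[[[v1, v4], v2], v3] - [[[v1, v4], v3], v2]


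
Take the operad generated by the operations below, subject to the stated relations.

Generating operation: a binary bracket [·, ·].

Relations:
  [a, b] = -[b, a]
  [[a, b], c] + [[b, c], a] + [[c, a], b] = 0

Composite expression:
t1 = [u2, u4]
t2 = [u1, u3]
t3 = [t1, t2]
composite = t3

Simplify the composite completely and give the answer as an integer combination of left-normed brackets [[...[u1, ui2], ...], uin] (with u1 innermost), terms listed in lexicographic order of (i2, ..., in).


-[[[u1, u3], u2], u4] + [[[u1, u3], u4], u2]

Skip Jacobi rewriting: expand, keep u1-initial words, read off terms.
Composite bracket: [[u2, u4], [u1, u3]]
The bracket unfolds into 8 signed words via [a, b] = ab - ba (2^3 = 8).
Words beginning with u1 determine it all:
  from u1u3u2u4, sign -1: term -[[[u1, u3], u2], u4]
  from u1u3u4u2, sign +1: term +[[[u1, u3], u4], u2]


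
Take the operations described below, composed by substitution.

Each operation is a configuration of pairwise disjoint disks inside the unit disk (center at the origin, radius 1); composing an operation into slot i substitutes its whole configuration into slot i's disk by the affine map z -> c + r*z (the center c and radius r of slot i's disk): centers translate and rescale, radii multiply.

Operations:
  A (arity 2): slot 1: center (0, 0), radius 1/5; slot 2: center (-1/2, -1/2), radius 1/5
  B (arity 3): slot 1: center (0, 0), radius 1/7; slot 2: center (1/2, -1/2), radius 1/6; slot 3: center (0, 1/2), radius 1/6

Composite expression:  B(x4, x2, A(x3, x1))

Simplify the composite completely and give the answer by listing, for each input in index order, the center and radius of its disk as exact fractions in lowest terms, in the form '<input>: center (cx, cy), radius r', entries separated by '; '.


Follow each x-input down from B: c' goes to c + r*c', radius to r*r'.
x4 passes through 1 substitution, ending at center (0, 0), radius 1/7
x2 passes through 1 substitution, ending at center (1/2, -1/2), radius 1/6
x3 passes through 2 substitutions, ending at center (0, 1/2), radius 1/30
x1 passes through 2 substitutions, ending at center (-1/12, 5/12), radius 1/30

x1: center (-1/12, 5/12), radius 1/30; x2: center (1/2, -1/2), radius 1/6; x3: center (0, 1/2), radius 1/30; x4: center (0, 0), radius 1/7


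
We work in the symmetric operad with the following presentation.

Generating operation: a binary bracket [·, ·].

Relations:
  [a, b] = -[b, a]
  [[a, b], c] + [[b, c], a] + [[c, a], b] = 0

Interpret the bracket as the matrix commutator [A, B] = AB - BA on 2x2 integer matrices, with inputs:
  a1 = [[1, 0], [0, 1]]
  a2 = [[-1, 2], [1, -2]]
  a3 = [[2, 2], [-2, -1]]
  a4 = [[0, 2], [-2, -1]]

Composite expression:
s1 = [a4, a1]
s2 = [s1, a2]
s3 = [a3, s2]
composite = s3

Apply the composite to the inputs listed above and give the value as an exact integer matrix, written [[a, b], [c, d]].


[a4, a1] = [[0, 0], [0, 0]]
[[a4, a1], a2] = [[0, 0], [0, 0]]
[a3, [[a4, a1], a2]] = [[0, 0], [0, 0]]

[[0, 0], [0, 0]]


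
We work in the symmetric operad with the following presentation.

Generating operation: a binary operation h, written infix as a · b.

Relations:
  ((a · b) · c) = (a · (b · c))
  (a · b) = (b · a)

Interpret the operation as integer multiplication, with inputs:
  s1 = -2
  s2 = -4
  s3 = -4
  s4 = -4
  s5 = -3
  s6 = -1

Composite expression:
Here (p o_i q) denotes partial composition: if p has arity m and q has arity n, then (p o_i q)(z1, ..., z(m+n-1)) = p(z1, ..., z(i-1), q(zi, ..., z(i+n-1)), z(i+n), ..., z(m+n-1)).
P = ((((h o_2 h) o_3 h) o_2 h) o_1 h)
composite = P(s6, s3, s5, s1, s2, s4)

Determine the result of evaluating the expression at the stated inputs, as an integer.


384


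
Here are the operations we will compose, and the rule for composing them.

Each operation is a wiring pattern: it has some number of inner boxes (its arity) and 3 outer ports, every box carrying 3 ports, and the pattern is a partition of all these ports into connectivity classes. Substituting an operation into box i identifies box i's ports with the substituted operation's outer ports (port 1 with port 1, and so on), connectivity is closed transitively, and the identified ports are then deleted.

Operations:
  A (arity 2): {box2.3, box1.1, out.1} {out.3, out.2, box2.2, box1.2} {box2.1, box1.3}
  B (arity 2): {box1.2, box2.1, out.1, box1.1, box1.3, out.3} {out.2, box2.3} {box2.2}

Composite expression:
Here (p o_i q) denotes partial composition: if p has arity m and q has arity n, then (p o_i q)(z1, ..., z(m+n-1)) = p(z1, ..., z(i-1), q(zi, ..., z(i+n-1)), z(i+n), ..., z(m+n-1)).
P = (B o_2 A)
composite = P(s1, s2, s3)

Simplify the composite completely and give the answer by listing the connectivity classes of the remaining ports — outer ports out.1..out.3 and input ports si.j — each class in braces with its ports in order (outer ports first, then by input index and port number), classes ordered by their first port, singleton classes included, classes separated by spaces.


{out.1, out.3, s1.1, s1.2, s1.3, s2.1, s3.3} {out.2, s2.2, s3.2} {s2.3, s3.1}

Two ports join when wires chain via B-identified ports.
composing A on (s2, s3), with out.j its own outer ports: {out.1, s2.1, s3.3} {out.2, out.3, s2.2, s3.2} {s2.3, s3.1}
composing B on (s1, s2, s3), with out.j its own outer ports: {out.1, out.3, s1.1, s1.2, s1.3, s2.1, s3.3} {out.2, s2.2, s3.2} {s2.3, s3.1}


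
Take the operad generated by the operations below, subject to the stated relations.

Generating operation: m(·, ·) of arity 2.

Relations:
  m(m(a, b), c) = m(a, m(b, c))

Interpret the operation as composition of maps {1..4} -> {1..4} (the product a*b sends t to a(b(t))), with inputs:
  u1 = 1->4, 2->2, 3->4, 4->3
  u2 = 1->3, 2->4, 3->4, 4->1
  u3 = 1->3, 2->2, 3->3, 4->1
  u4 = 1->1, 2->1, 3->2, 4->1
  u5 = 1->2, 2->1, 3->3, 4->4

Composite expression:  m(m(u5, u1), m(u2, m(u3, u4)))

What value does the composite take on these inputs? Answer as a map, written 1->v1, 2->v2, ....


m(u5, u1) = 1->4, 2->1, 3->4, 4->3
m(u3, u4) = 1->3, 2->3, 3->2, 4->3
m(u2, m(u3, u4)) = 1->4, 2->4, 3->4, 4->4
m(m(u5, u1), m(u2, m(u3, u4))) = 1->3, 2->3, 3->3, 4->3

1->3, 2->3, 3->3, 4->3


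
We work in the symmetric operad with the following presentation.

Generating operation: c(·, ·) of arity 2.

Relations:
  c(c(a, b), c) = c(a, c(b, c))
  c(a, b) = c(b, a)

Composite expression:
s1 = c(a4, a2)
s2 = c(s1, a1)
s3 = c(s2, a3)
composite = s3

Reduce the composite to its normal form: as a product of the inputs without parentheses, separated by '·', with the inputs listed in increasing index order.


With c associative and commutative, the a-input set is all that matters.
c(a4, a2) collapses to a4 · a2
c(c(a4, a2), a1) collapses to a4 · a2 · a1
c(c(c(a4, a2), a1), a3) collapses to a4 · a2 · a1 · a3
reordering the factors by index: a1 · a2 · a3 · a4

a1 · a2 · a3 · a4


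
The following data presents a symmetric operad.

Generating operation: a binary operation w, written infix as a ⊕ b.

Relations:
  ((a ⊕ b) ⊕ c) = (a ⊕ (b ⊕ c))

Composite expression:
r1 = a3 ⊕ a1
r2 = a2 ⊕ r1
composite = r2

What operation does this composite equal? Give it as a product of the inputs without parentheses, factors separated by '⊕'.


Every regrouping of w is equal, so read the a-inputs in written order.
(a3 ⊕ a1) reduces to a3 ⊕ a1
(a2 ⊕ (a3 ⊕ a1)) reduces to a2 ⊕ a3 ⊕ a1

a2 ⊕ a3 ⊕ a1


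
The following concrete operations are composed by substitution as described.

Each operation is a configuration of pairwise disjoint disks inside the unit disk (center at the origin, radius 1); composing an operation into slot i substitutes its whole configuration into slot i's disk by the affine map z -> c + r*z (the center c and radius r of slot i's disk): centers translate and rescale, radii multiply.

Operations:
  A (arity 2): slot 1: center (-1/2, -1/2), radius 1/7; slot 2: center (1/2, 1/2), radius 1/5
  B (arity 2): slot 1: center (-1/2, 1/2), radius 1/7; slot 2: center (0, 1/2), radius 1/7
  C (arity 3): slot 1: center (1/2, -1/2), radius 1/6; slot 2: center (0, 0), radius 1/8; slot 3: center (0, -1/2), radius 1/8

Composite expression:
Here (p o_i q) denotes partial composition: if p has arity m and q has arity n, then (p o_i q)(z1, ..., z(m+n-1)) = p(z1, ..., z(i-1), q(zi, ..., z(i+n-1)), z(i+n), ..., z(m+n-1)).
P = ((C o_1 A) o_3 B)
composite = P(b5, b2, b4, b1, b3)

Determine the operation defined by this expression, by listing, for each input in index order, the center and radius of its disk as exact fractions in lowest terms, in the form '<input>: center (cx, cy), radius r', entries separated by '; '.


Below C, radii multiply path by path; the b-disk centers shift.
for b5, the 2-step affine chain lands on center (5/12, -7/12), radius 1/42
for b2, the 2-step affine chain lands on center (7/12, -5/12), radius 1/30
for b4, the 2-step affine chain lands on center (-1/16, 1/16), radius 1/56
for b1, the 2-step affine chain lands on center (0, 1/16), radius 1/56
for b3, the 1-step affine chain lands on center (0, -1/2), radius 1/8

b1: center (0, 1/16), radius 1/56; b2: center (7/12, -5/12), radius 1/30; b3: center (0, -1/2), radius 1/8; b4: center (-1/16, 1/16), radius 1/56; b5: center (5/12, -7/12), radius 1/42


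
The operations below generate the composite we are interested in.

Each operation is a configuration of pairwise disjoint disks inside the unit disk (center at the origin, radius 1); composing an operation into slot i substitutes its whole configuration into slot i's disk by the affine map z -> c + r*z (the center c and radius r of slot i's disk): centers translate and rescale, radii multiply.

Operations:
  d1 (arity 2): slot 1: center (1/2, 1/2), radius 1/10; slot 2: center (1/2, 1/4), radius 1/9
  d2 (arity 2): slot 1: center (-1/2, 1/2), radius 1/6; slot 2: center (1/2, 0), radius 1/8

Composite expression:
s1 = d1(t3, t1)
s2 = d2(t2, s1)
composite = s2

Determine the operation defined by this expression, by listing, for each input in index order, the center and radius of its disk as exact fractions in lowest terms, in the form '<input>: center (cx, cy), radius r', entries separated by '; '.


t1: center (9/16, 1/32), radius 1/72; t2: center (-1/2, 1/2), radius 1/6; t3: center (9/16, 1/16), radius 1/80

Affine substitution under d2: radii multiply and t-centers shift.
input t2: composing its 1 substitution step yields center (-1/2, 1/2), radius 1/6
input t3: composing its 2 substitution steps yields center (9/16, 1/16), radius 1/80
input t1: composing its 2 substitution steps yields center (9/16, 1/32), radius 1/72


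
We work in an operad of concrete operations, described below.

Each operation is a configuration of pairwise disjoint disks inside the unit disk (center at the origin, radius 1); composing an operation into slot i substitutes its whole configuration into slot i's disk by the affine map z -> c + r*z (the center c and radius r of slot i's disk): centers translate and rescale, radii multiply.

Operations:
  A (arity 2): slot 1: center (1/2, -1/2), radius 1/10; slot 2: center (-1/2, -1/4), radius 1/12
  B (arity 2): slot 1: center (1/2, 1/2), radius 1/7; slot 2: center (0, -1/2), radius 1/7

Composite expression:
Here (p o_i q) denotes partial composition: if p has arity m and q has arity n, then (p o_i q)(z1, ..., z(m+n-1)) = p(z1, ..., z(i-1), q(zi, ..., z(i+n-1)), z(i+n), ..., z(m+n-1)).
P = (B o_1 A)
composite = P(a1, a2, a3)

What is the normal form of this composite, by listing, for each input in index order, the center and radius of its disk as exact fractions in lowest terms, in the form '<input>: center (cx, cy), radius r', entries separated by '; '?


a1: center (4/7, 3/7), radius 1/70; a2: center (3/7, 13/28), radius 1/84; a3: center (0, -1/2), radius 1/7


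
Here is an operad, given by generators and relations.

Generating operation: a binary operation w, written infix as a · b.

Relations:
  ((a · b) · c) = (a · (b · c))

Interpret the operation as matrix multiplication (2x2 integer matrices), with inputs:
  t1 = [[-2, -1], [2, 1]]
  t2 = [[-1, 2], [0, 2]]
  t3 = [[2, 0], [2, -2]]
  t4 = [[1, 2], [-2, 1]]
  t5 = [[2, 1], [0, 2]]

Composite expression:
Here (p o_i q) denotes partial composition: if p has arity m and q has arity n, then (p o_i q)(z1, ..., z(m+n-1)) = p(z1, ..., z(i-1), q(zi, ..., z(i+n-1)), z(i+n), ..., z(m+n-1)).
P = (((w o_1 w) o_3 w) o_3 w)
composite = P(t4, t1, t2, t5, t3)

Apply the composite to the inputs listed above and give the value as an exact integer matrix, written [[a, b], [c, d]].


[[12, -20], [36, -60]]

(t4 · t1) = [[2, 1], [6, 3]]
(t2 · t5) = [[-2, 3], [0, 4]]
((t2 · t5) · t3) = [[2, -6], [8, -8]]
((t4 · t1) · ((t2 · t5) · t3)) = [[12, -20], [36, -60]]


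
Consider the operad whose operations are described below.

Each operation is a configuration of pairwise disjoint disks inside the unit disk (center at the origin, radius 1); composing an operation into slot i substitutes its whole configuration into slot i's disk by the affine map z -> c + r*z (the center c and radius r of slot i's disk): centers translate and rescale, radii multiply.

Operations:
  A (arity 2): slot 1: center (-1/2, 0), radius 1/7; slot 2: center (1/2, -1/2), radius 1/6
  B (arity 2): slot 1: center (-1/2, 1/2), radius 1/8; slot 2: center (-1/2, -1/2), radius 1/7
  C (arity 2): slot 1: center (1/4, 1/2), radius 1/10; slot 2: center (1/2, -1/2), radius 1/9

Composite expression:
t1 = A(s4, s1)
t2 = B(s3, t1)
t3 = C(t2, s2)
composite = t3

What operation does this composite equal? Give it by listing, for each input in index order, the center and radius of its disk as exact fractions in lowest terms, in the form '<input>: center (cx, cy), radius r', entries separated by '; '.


Below C, radii multiply path by path; the s-disk centers shift.
s3 passes through 2 substitutions, ending at center (1/5, 11/20), radius 1/80
s4 passes through 3 substitutions, ending at center (27/140, 9/20), radius 1/490
s1 passes through 3 substitutions, ending at center (29/140, 31/70), radius 1/420
s2 passes through 1 substitution, ending at center (1/2, -1/2), radius 1/9

s1: center (29/140, 31/70), radius 1/420; s2: center (1/2, -1/2), radius 1/9; s3: center (1/5, 11/20), radius 1/80; s4: center (27/140, 9/20), radius 1/490


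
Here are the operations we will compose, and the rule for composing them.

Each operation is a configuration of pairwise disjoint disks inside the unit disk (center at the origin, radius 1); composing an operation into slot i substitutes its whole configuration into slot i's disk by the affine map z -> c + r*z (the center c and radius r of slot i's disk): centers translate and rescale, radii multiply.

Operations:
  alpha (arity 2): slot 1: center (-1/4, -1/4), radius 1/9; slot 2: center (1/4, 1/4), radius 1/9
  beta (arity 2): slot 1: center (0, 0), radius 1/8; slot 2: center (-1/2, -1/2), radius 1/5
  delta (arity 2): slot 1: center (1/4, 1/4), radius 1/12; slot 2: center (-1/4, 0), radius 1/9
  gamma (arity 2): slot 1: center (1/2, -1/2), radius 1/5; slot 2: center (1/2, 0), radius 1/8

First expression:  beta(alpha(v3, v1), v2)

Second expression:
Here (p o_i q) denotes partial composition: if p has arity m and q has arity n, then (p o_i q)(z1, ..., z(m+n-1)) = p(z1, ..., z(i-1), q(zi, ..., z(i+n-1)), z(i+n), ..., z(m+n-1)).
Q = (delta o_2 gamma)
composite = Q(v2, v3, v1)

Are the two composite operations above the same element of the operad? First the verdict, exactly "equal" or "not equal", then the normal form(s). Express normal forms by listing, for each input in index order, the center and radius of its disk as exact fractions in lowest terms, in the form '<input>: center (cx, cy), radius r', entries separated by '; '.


not equal; first: v1: center (1/32, 1/32), radius 1/72; v2: center (-1/2, -1/2), radius 1/5; v3: center (-1/32, -1/32), radius 1/72; second: v1: center (-7/36, 0), radius 1/72; v2: center (1/4, 1/4), radius 1/12; v3: center (-7/36, -1/18), radius 1/45

The first expression, normalized: v1: center (1/32, 1/32), radius 1/72; v2: center (-1/2, -1/2), radius 1/5; v3: center (-1/32, -1/32), radius 1/72
The second expression, normalized: v1: center (-7/36, 0), radius 1/72; v2: center (1/4, 1/4), radius 1/12; v3: center (-7/36, -1/18), radius 1/45
Distinct normal forms: not equal.


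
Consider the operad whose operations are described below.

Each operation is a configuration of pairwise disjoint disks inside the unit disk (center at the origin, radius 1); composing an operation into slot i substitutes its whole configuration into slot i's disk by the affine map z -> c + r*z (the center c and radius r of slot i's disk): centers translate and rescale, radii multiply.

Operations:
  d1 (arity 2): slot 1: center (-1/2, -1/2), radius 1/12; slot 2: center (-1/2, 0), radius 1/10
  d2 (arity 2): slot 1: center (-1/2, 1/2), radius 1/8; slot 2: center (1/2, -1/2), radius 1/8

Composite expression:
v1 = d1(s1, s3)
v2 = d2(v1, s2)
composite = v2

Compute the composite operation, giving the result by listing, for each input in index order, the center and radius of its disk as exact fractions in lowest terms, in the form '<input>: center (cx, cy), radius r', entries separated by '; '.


s1: center (-9/16, 7/16), radius 1/96; s2: center (1/2, -1/2), radius 1/8; s3: center (-9/16, 1/2), radius 1/80

Nesting under d2 composes maps z -> c + r*z down each s-path.
input s1: applying the 2 nested substitutions gives center (-9/16, 7/16), radius 1/96
input s3: applying the 2 nested substitutions gives center (-9/16, 1/2), radius 1/80
input s2: applying the 1 nested substitution gives center (1/2, -1/2), radius 1/8


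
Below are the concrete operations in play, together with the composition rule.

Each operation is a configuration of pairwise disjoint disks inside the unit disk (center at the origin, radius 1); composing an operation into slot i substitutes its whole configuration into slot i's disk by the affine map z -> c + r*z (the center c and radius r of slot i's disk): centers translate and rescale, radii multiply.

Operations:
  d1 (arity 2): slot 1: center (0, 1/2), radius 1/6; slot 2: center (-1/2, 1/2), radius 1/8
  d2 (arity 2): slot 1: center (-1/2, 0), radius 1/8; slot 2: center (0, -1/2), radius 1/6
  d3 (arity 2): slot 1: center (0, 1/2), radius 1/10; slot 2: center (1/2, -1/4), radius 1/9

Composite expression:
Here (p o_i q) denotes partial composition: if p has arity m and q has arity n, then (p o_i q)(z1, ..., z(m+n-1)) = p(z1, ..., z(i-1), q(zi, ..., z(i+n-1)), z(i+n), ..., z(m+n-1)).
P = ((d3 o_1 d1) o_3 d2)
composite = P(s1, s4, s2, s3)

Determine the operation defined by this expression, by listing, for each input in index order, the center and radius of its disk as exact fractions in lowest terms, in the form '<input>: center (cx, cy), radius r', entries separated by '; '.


s1: center (0, 11/20), radius 1/60; s2: center (4/9, -1/4), radius 1/72; s3: center (1/2, -11/36), radius 1/54; s4: center (-1/20, 11/20), radius 1/80

Only the slot chain above each s matters under d3; compose those maps.
s1 passes through 2 substitutions, ending at center (0, 11/20), radius 1/60
s4 passes through 2 substitutions, ending at center (-1/20, 11/20), radius 1/80
s2 passes through 2 substitutions, ending at center (4/9, -1/4), radius 1/72
s3 passes through 2 substitutions, ending at center (1/2, -11/36), radius 1/54


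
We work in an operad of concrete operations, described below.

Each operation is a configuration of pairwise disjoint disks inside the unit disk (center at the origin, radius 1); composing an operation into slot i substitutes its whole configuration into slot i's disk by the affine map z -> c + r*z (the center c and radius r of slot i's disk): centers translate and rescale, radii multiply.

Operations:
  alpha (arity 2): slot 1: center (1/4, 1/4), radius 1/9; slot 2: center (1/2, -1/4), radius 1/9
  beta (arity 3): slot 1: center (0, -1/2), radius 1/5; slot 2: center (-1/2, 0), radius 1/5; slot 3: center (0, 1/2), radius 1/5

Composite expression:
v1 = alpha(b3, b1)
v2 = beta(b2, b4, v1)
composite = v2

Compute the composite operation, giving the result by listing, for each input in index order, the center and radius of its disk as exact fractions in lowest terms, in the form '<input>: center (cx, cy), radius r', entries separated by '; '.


b1: center (1/10, 9/20), radius 1/45; b2: center (0, -1/2), radius 1/5; b3: center (1/20, 11/20), radius 1/45; b4: center (-1/2, 0), radius 1/5

Affine substitution under beta: radii multiply and b-centers shift.
input b2: applying the 1 nested substitution gives center (0, -1/2), radius 1/5
input b4: applying the 1 nested substitution gives center (-1/2, 0), radius 1/5
input b3: applying the 2 nested substitutions gives center (1/20, 11/20), radius 1/45
input b1: applying the 2 nested substitutions gives center (1/10, 9/20), radius 1/45


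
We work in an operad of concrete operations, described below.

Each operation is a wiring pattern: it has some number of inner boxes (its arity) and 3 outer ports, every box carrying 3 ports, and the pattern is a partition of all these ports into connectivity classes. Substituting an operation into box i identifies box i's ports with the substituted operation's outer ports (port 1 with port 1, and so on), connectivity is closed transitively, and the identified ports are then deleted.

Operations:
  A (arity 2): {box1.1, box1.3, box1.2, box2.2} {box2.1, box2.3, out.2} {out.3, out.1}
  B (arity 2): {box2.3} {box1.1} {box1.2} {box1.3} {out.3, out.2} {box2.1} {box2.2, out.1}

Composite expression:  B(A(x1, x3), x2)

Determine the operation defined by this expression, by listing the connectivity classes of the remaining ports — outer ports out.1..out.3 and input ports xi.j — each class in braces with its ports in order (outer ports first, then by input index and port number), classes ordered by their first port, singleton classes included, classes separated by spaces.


{out.1, x2.2} {out.2, out.3} {x1.1, x1.2, x1.3, x3.2} {x2.1} {x2.3} {x3.1, x3.3}

Connectivity passes through glued B-boundaries; trace each wire chain.
stage A: inputs (x1, x3), connectivity {out.1, out.3} {out.2, x3.1, x3.3} {x1.1, x1.2, x1.3, x3.2}, out.j its boundary
stage B: inputs (x1, x3, x2), connectivity {out.1, x2.2} {out.2, out.3} {x1.1, x1.2, x1.3, x3.2} {x2.1} {x2.3} {x3.1, x3.3}, out.j its boundary


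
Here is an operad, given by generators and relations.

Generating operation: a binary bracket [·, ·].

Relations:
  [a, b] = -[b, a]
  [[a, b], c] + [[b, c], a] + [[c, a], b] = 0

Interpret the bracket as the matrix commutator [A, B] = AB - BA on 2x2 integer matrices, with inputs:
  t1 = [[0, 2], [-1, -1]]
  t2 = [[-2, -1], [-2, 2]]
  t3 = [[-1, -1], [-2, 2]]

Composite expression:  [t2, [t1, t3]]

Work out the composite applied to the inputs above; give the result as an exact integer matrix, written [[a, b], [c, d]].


[[5, -30], [40, -5]]

[t1, t3] = [[-5, 5], [5, 5]]
[t2, [t1, t3]] = [[5, -30], [40, -5]]


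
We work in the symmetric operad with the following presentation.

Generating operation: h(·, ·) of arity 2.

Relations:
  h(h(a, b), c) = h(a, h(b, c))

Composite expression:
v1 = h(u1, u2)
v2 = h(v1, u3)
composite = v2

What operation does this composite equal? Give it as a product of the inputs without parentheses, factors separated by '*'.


u1 * u2 * u3

Associativity of h dissolves the nesting; only the u-input order survives.
h(u1, u2) flattens to u1 * u2
h(h(u1, u2), u3) flattens to u1 * u2 * u3


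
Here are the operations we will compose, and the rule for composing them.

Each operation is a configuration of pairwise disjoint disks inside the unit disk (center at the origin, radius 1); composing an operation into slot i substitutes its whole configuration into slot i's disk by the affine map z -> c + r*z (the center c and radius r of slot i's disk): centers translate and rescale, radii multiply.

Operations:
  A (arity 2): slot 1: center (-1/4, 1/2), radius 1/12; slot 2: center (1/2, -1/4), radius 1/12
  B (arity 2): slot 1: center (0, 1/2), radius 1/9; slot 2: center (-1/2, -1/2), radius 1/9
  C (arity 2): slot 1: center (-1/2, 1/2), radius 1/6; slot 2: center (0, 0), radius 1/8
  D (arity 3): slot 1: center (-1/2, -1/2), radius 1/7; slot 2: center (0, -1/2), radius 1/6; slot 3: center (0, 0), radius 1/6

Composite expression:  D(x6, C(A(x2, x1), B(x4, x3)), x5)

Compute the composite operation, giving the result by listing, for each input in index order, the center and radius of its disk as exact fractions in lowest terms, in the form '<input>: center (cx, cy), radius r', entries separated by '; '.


x1: center (-5/72, -61/144), radius 1/432; x2: center (-13/144, -29/72), radius 1/432; x3: center (-1/96, -49/96), radius 1/432; x4: center (0, -47/96), radius 1/432; x5: center (0, 0), radius 1/6; x6: center (-1/2, -1/2), radius 1/7

Follow each x-input down from D: c' goes to c + r*c', radius to r*r'.
x6 passes through 1 substitution, ending at center (-1/2, -1/2), radius 1/7
x2 passes through 3 substitutions, ending at center (-13/144, -29/72), radius 1/432
x1 passes through 3 substitutions, ending at center (-5/72, -61/144), radius 1/432
x4 passes through 3 substitutions, ending at center (0, -47/96), radius 1/432
x3 passes through 3 substitutions, ending at center (-1/96, -49/96), radius 1/432
x5 passes through 1 substitution, ending at center (0, 0), radius 1/6


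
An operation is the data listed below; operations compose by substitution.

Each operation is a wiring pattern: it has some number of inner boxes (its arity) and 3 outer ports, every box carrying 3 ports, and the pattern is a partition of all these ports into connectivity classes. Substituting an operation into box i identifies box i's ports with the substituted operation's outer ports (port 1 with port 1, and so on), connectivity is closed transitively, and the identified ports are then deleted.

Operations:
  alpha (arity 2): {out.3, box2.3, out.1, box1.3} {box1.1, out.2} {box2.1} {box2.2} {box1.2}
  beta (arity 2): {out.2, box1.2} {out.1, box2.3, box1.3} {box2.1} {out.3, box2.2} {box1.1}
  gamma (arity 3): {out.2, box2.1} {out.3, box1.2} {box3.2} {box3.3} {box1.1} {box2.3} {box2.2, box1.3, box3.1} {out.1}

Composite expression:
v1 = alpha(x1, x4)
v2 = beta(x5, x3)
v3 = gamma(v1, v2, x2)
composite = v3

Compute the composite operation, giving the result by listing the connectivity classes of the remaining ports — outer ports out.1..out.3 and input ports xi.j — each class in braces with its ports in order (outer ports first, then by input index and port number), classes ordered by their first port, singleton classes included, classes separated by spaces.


{out.1} {out.2, x3.3, x5.3} {out.3, x1.1} {x1.2} {x1.3, x2.1, x4.3, x5.2} {x2.2} {x2.3} {x3.1} {x3.2} {x4.1} {x4.2} {x5.1}


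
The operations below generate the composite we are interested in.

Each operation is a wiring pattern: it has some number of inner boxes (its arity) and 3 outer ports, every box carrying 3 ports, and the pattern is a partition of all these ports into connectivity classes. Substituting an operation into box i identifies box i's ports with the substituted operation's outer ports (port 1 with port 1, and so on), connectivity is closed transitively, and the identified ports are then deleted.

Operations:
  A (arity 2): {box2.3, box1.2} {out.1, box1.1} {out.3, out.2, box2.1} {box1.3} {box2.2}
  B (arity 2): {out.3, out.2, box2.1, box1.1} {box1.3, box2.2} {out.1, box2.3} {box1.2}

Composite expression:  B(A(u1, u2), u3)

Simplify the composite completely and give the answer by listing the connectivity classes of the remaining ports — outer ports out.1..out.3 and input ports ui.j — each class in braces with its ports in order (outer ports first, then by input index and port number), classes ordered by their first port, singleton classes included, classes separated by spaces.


{out.1, u3.3} {out.2, out.3, u1.1, u3.1} {u1.2, u2.3} {u1.3} {u2.1, u3.2} {u2.2}

After gluing at B, chains via deleted ports link the u-ports.
through A, on inputs (u1, u2): {out.1, u1.1} {out.2, out.3, u2.1} {u1.2, u2.3} {u1.3} {u2.2} (out.j = stage outer ports)
through B, on inputs (u1, u2, u3): {out.1, u3.3} {out.2, out.3, u1.1, u3.1} {u1.2, u2.3} {u1.3} {u2.1, u3.2} {u2.2} (out.j = stage outer ports)


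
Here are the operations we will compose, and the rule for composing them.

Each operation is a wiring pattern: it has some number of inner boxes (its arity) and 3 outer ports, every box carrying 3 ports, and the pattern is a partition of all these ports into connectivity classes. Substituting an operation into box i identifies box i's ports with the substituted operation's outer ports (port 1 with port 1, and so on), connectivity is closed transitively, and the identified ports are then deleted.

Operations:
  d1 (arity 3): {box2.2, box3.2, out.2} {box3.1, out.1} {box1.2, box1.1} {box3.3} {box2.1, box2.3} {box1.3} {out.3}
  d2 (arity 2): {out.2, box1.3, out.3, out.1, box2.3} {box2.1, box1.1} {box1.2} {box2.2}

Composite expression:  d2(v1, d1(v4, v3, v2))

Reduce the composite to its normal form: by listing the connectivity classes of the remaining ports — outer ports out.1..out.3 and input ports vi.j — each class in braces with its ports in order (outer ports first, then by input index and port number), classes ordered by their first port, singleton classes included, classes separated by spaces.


{out.1, out.2, out.3, v1.3} {v1.1, v2.1} {v1.2} {v2.2, v3.2} {v2.3} {v3.1, v3.3} {v4.1, v4.2} {v4.3}

Substituting into d2 glues patterns; closure does the rest.
the subtree at d1 composes to {out.1, v2.1} {out.2, v2.2, v3.2} {out.3} {v2.3} {v3.1, v3.3} {v4.1, v4.2} {v4.3} on (v4, v3, v2); out.j = own outer ports
the subtree at d2 composes to {out.1, out.2, out.3, v1.3} {v1.1, v2.1} {v1.2} {v2.2, v3.2} {v2.3} {v3.1, v3.3} {v4.1, v4.2} {v4.3} on (v1, v4, v3, v2); out.j = own outer ports


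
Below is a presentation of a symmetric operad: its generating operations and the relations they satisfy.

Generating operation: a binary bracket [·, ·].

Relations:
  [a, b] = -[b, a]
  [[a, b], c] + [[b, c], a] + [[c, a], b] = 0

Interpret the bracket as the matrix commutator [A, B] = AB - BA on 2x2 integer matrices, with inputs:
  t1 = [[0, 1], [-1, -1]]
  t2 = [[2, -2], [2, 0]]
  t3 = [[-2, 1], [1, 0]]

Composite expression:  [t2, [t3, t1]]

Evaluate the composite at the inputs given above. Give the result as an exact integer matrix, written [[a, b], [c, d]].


[[8, -14], [-6, -8]]

[t3, t1] = [[-2, -3], [-1, 2]]
[t2, [t3, t1]] = [[8, -14], [-6, -8]]


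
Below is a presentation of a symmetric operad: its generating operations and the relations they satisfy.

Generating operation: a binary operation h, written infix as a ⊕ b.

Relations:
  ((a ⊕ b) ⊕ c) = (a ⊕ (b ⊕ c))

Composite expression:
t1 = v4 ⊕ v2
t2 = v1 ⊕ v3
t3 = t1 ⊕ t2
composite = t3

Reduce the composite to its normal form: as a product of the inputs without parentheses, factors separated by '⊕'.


Associativity of h dissolves the nesting; only the v-input order survives.
(v4 ⊕ v2) unparenthesizes to v4 ⊕ v2
(v1 ⊕ v3) unparenthesizes to v1 ⊕ v3
((v4 ⊕ v2) ⊕ (v1 ⊕ v3)) unparenthesizes to v4 ⊕ v2 ⊕ v1 ⊕ v3

v4 ⊕ v2 ⊕ v1 ⊕ v3
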